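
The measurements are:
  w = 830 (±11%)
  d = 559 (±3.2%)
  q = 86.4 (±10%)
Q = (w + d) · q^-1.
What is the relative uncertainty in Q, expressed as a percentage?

12.0%

Let u = w + d = 1390. δu = √(δw² + δd²) = √(8340 + 320) = 93.0, so δu/u = 0.0670.
Q is then a monomial in u, q:
δQ/Q = √((δu/u)² + (-1·δq/q)²) = √(0.00449 + 0.0100) = 0.120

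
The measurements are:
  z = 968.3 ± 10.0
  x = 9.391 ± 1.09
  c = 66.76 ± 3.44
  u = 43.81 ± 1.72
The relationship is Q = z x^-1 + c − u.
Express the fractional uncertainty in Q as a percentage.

10.0%

Let p = z·x^-1 = 103.1. δp/p = √((1·δz/z)² + (-1·δx/x)²) = √(0.000107 + 0.0135) = 0.117, so δp = 12.0.
Q = p + c − u: δQ = √(δp² + δc² + δu²) = √(144 + 11.8 + 2.96) = 12.6
Q = 126.1, so δQ/Q = 12.6/126.1 = 0.100.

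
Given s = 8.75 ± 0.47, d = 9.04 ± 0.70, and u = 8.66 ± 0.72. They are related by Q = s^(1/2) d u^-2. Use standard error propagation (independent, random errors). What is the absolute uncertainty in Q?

Since Q is a product/quotient, work with relative uncertainties:
  (½·δs/s)² = (0.5×0.0537)² = 0.000721;  (1·δd/d)² = (1×0.0774)² = 0.00600;  (-2·δu/u)² = (-2×0.0831)² = 0.0276
δQ/Q = √(0.0344) = 0.185
Q = 0.357, so δQ = 0.185 × 0.357 = 0.0661.

0.0661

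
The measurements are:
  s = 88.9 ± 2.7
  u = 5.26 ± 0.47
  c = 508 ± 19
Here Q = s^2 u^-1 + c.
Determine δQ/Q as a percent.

Let p = s^2·u^-1 = 1500. δp/p = √((2·δs/s)² + (-1·δu/u)²) = √(0.00369 + 0.00798) = 0.108, so δp = 162.
Q = p + c: δQ = √(δp² + δc²) = √(26400 + 361) = 163
Q = 2010, so δQ/Q = 163/2010 = 0.0813.

8.13%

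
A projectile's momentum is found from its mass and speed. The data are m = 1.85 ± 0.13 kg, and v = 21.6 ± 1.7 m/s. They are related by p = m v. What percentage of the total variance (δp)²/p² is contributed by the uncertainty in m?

44.4%

(δp/p)² = (1·δm/m)² + (1·δv/v)²
  m term: (1×0.0703)² = 0.00494
  v term: (1×0.0787)² = 0.00619
Total = 0.0111. Share from m = 0.00494/0.0111 = 0.444.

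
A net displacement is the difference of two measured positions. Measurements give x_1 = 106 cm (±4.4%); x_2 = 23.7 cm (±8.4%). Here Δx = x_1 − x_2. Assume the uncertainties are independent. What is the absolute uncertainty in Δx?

Δx is a linear combination, so absolute uncertainties add in quadrature:
  (δx_1)² = 21.8;  (δx_2)² = 3.96
δΔx = √(25.7) = 5.07 cm

5.07 cm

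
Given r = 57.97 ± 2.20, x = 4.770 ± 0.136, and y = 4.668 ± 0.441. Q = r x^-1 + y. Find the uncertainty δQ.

0.726

Let p = r·x^-1 = 12.15. δp/p = √((1·δr/r)² + (-1·δx/x)²) = √(0.00144 + 0.000813) = 0.0475, so δp = 0.577.
Q = p + y: δQ = √(δp² + δy²) = √(0.333 + 0.194) = 0.726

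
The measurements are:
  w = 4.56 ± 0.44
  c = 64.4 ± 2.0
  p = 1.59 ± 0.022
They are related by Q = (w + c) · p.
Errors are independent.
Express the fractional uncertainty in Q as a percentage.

3.28%

Let u = w + c = 69.0. δu = √(δw² + δc²) = √(0.194 + 4.00) = 2.05, so δu/u = 0.0297.
Q is then a monomial in u, p:
δQ/Q = √((δu/u)² + (1·δp/p)²) = √(0.000882 + 0.000191) = 0.0328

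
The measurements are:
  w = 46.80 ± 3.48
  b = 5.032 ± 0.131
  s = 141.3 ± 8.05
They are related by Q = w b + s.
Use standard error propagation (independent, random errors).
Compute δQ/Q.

0.0537

Let p = w·b = 235.5. δp/p = √((1·δw/w)² + (1·δb/b)²) = √(0.00553 + 0.000678) = 0.0788, so δp = 18.6.
Q = p + s: δQ = √(δp² + δs²) = √(344 + 64.8) = 20.2
Q = 376.8, so δQ/Q = 20.2/376.8 = 0.0537.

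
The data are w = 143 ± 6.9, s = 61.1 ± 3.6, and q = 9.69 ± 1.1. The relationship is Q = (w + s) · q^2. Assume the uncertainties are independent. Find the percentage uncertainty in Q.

Let u = w + s = 204. δu = √(δw² + δs²) = √(47.6 + 13.0) = 7.78, so δu/u = 0.0381.
Q is then a monomial in u, q:
δQ/Q = √((δu/u)² + (2·δq/q)²) = √(0.00145 + 0.0515) = 0.230

23.0%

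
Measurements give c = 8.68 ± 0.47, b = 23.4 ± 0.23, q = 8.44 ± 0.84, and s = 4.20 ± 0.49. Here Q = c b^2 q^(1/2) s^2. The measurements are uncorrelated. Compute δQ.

For a monomial Q ∝ c, b^2, q^(1/2), s^2, fractional errors add in quadrature:
  (1·δc/c)² = (1×0.0541)² = 0.00293;  (2·δb/b)² = (2×0.00983)² = 0.000386;  (½·δq/q)² = (0.5×0.0995)² = 0.00248;  (2·δs/s)² = (2×0.117)² = 0.0544
δQ/Q = √(0.0602) = 0.245
Q = 2.44e+05, so δQ = 0.245 × 2.44e+05 = 59800.

59800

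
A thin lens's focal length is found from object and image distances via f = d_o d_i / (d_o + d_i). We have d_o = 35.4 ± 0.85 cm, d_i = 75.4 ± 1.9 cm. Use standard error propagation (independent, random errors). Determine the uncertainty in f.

∂f/∂d_o = (d_i/(d_o+d_i))² = 0.463;  ∂f/∂d_i = (d_o/(d_o+d_i))² = 0.102
δf = √((∂f/∂d_o · δd_o)² + (∂f/∂d_i · δd_i)²) = √(0.155 + 0.0376) = 0.439 cm

0.439 cm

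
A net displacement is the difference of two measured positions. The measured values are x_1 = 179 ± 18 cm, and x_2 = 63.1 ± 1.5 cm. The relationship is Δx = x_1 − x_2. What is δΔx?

18.1 cm

Absolute uncertainties add in quadrature for a linear combination:
  (δx_1)² = 324;  (δx_2)² = 2.25
δΔx = √(326) = 18.1 cm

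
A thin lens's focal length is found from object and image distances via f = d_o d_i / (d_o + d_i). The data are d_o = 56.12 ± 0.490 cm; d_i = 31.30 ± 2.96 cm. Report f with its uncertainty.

∂f/∂d_o = (d_i/(d_o+d_i))² = 0.128;  ∂f/∂d_i = (d_o/(d_o+d_i))² = 0.412
δf = √((∂f/∂d_o · δd_o)² + (∂f/∂d_i · δd_i)²) = √(0.00395 + 1.49) = 1.22 cm
f = 20.09 cm.

20.09 ± 1.22 cm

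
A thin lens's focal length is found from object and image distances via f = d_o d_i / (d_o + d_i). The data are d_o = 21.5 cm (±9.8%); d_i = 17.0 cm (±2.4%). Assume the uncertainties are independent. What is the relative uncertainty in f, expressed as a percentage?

4.53%

∂f/∂d_o = (d_i/(d_o+d_i))² = 0.195;  ∂f/∂d_i = (d_o/(d_o+d_i))² = 0.312
δf = √((∂f/∂d_o · δd_o)² + (∂f/∂d_i · δd_i)²) = √(0.169 + 0.0162) = 0.430 cm
f = 9.49 cm, so δf/f = 0.430/9.49 = 0.0453.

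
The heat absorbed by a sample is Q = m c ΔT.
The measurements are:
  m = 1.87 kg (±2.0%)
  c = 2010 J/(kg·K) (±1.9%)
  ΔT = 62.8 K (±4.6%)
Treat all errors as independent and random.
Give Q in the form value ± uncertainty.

(2.36 ± 0.127) × 10^5 J

Products/powers → add relative errors in quadrature, weighted by exponent:
  (1·δm/m)² = (1×0.0200)² = 0.000400;  (1·δc/c)² = (1×0.0190)² = 0.000361;  (1·δΔT/ΔT)² = (1×0.0460)² = 0.00212
δQ/Q = √(0.00288) = 0.0536
Q = 2.36e+05 J, so δQ = 0.0536 × 2.36e+05 = 12700 J.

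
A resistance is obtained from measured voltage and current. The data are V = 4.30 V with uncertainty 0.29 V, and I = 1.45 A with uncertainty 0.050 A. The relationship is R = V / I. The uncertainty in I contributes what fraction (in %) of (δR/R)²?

(δR/R)² = (1·δV/V)² + (-1·δI/I)²
  V term: (1×0.0674)² = 0.00455
  I term: (-1×0.0345)² = 0.00119
Total = 0.00574. Share from I = 0.00119/0.00574 = 0.207.

20.7%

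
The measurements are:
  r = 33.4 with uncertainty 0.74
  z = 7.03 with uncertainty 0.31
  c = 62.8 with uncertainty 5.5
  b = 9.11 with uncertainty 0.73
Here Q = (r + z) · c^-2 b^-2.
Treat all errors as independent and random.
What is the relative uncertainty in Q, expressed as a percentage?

Let u = r + z = 40.4. δu = √(δr² + δz²) = √(0.548 + 0.0961) = 0.802, so δu/u = 0.0198.
Q is then a monomial in u, c, b:
δQ/Q = √((δu/u)² + (-2·δc/c)² + (-2·δb/b)²) = √(0.000394 + 0.0307 + 0.0257) = 0.238

23.8%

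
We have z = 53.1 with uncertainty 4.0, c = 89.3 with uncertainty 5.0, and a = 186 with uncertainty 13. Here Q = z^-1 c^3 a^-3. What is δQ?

For a monomial Q ∝ z^-1, c^3, a^-3, fractional errors add in quadrature:
  (-1·δz/z)² = (-1×0.0753)² = 0.00567;  (3·δc/c)² = (3×0.0560)² = 0.0282;  (-3·δa/a)² = (-3×0.0699)² = 0.0440
δQ/Q = √(0.0779) = 0.279
Q = 0.00208, so δQ = 0.279 × 0.00208 = 0.000582.

0.000582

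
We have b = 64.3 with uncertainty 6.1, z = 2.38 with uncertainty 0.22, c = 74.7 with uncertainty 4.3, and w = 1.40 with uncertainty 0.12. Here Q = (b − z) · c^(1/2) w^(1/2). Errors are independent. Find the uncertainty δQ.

Let u = b − z = 61.9. δu = √(δb² + δz²) = √(37.2 + 0.0484) = 6.10, so δu/u = 0.0986.
Q is then a monomial in u, c, w:
δQ/Q = √((δu/u)² + (½·δc/c)² + (½·δw/w)²) = √(0.00972 + 0.000828 + 0.00184) = 0.111
Q = 633, so δQ = 0.111 × 633 = 70.5.

70.5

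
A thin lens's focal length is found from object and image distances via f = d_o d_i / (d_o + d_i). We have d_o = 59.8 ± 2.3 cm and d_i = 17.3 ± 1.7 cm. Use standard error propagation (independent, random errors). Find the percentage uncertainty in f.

7.67%

∂f/∂d_o = (d_i/(d_o+d_i))² = 0.0503;  ∂f/∂d_i = (d_o/(d_o+d_i))² = 0.602
δf = √((∂f/∂d_o · δd_o)² + (∂f/∂d_i · δd_i)²) = √(0.0134 + 1.05) = 1.03 cm
f = 13.4 cm, so δf/f = 1.03/13.4 = 0.0767.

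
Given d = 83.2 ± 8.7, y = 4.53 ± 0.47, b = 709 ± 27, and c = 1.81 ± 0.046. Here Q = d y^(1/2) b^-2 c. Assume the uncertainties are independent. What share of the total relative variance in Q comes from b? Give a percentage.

28.9%

(δQ/Q)² = (1·δd/d)² + (½·δy/y)² + (-2·δb/b)² + (1·δc/c)²
  d term: (1×0.105)² = 0.0109
  y term: (0.5×0.104)² = 0.00269
  b term: (-2×0.0381)² = 0.00580
  c term: (1×0.0254)² = 0.000646
Total = 0.0201. Share from b = 0.00580/0.0201 = 0.289.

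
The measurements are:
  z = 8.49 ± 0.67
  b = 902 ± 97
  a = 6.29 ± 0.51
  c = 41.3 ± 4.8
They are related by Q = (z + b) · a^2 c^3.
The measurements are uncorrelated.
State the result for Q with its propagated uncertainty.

Let u = z + b = 910. δu = √(δz² + δb²) = √(0.449 + 9410) = 97.0, so δu/u = 0.107.
Q is then a monomial in u, a, c:
δQ/Q = √((δu/u)² + (2·δa/a)² + (3·δc/c)²) = √(0.0114 + 0.0263 + 0.122) = 0.399
Q = 2.54e+09, so δQ = 0.399 × 2.54e+09 = 1.01e+09.

(2.54 ± 1.01) × 10^9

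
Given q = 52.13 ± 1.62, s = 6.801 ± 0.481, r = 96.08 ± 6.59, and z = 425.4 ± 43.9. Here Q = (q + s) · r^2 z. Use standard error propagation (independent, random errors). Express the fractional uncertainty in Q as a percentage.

17.4%

Let u = q + s = 58.93. δu = √(δq² + δs²) = √(2.62 + 0.231) = 1.69, so δu/u = 0.0287.
Q is then a monomial in u, r, z:
δQ/Q = √((δu/u)² + (2·δr/r)² + (1·δz/z)²) = √(0.000822 + 0.0188 + 0.0106) = 0.174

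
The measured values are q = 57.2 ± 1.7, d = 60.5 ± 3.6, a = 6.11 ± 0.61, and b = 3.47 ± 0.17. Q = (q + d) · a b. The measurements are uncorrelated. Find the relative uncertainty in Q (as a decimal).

Let u = q + d = 118. δu = √(δq² + δd²) = √(2.89 + 13.0) = 3.98, so δu/u = 0.0338.
Q is then a monomial in u, a, b:
δQ/Q = √((δu/u)² + (1·δa/a)² + (1·δb/b)²) = √(0.00114 + 0.00997 + 0.00240) = 0.116

0.116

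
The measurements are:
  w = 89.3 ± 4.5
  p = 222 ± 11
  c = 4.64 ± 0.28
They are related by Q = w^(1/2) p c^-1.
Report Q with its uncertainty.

452 ± 37.1

For a monomial Q ∝ w^(1/2), p, c^-1, fractional errors add in quadrature:
  (½·δw/w)² = (0.5×0.0504)² = 0.000635;  (1·δp/p)² = (1×0.0495)² = 0.00246;  (-1·δc/c)² = (-1×0.0603)² = 0.00364
δQ/Q = √(0.00673) = 0.0820
Q = 452, so δQ = 0.0820 × 452 = 37.1.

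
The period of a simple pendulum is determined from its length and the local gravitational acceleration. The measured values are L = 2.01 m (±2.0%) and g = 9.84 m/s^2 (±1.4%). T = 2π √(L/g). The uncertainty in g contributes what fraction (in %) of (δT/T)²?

32.9%

(δT/T)² = (½·δL/L)² + (−½·δg/g)²
  L term: (0.5×0.0200)² = 0.000100
  g term: (-0.5×0.0140)² = 4.9e-05
Total = 0.000149. Share from g = 4.9e-05/0.000149 = 0.329.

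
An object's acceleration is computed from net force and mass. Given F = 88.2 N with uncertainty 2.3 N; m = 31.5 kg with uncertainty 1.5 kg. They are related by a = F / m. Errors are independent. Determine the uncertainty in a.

Products/powers → add relative errors in quadrature, weighted by exponent:
  (1·δF/F)² = (1×0.0261)² = 0.000680;  (-1·δm/m)² = (-1×0.0476)² = 0.00227
δa/a = √(0.00295) = 0.0543
a = 2.80 m/s^2, so δa = 0.0543 × 2.80 = 0.152 m/s^2.

0.152 m/s^2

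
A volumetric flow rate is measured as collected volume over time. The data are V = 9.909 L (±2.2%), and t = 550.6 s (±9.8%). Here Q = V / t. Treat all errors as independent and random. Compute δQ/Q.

Relative error in a monomial: (δQ/Q)² = Σ (nᵢ · δxᵢ/xᵢ)².
  (1·δV/V)² = (1×0.0220)² = 0.000484;  (-1·δt/t)² = (-1×0.0980)² = 0.00960
δQ/Q = √(0.0101) = 0.100

0.100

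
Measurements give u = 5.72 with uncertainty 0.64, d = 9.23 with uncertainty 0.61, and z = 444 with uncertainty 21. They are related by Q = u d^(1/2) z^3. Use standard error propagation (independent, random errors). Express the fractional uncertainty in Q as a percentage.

18.4%

Relative error in a monomial: (δQ/Q)² = Σ (nᵢ · δxᵢ/xᵢ)².
  (1·δu/u)² = (1×0.112)² = 0.0125;  (½·δd/d)² = (0.5×0.0661)² = 0.00109;  (3·δz/z)² = (3×0.0473)² = 0.0201
δQ/Q = √(0.0337) = 0.184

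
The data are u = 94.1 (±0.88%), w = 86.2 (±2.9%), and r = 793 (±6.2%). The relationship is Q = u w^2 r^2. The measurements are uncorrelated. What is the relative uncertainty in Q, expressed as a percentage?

Each factor contributes (exponent × relative error)² to (δQ/Q)²:
  (1·δu/u)² = (1×0.00880)² = 7.74e-05;  (2·δw/w)² = (2×0.0290)² = 0.00336;  (2·δr/r)² = (2×0.0620)² = 0.0154
δQ/Q = √(0.0188) = 0.137

13.7%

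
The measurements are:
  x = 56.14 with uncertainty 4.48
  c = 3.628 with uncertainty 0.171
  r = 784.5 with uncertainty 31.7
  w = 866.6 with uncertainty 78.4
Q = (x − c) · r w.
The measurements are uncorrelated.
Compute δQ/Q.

Let u = x − c = 52.51. δu = √(δx² + δc²) = √(20.1 + 0.0292) = 4.48, so δu/u = 0.0854.
Q is then a monomial in u, r, w:
δQ/Q = √((δu/u)² + (1·δr/r)² + (1·δw/w)²) = √(0.00729 + 0.00163 + 0.00818) = 0.131

0.131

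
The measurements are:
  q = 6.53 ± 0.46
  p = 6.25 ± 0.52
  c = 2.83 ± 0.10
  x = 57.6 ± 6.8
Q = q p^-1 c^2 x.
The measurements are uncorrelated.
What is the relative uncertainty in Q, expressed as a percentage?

17.6%

Since Q is a product/quotient, work with relative uncertainties:
  (1·δq/q)² = (1×0.0704)² = 0.00496;  (-1·δp/p)² = (-1×0.0832)² = 0.00692;  (2·δc/c)² = (2×0.0353)² = 0.00499;  (1·δx/x)² = (1×0.118)² = 0.0139
δQ/Q = √(0.0308) = 0.176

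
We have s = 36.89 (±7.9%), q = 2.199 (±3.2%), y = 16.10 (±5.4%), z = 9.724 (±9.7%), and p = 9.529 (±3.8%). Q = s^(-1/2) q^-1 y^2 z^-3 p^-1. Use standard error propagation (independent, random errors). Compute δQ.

0.000702

Each factor contributes (exponent × relative error)² to (δQ/Q)²:
  (−½·δs/s)² = (-0.5×0.0790)² = 0.00156;  (-1·δq/q)² = (-1×0.0320)² = 0.00102;  (2·δy/y)² = (2×0.0540)² = 0.0117;  (-3·δz/z)² = (-3×0.0970)² = 0.0847;  (-1·δp/p)² = (-1×0.0380)² = 0.00144
δQ/Q = √(0.100) = 0.317
Q = 0.002215, so δQ = 0.317 × 0.002215 = 0.000702.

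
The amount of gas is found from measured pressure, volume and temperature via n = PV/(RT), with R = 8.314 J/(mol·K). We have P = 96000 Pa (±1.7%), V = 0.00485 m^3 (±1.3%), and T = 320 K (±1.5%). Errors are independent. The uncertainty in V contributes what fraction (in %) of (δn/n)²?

(δn/n)² = (1·δP/P)² + (1·δV/V)² + (-1·δT/T)²
  P term: (1×0.0170)² = 0.000289
  V term: (1×0.0130)² = 0.000169
  T term: (-1×0.0150)² = 0.000225
Total = 0.000683. Share from V = 0.000169/0.000683 = 0.247.

24.7%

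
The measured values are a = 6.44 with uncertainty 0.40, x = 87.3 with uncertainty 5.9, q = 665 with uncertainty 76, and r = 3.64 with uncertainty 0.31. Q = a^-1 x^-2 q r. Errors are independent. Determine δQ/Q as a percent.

20.6%

Q is a product of powers, so relative uncertainties combine in quadrature:
  (-1·δa/a)² = (-1×0.0621)² = 0.00386;  (-2·δx/x)² = (-2×0.0676)² = 0.0183;  (1·δq/q)² = (1×0.114)² = 0.0131;  (1·δr/r)² = (1×0.0852)² = 0.00725
δQ/Q = √(0.0424) = 0.206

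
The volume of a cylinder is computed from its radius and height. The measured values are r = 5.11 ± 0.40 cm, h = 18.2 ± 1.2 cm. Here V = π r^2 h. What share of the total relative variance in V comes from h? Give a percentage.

15.1%

(δV/V)² = (2·δr/r)² + (1·δh/h)²
  r term: (2×0.0783)² = 0.0245
  h term: (1×0.0659)² = 0.00435
Total = 0.0289. Share from h = 0.00435/0.0289 = 0.151.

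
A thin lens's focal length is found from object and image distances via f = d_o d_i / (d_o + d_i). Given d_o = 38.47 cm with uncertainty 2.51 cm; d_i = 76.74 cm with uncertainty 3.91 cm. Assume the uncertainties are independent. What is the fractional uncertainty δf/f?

0.0467

∂f/∂d_o = (d_i/(d_o+d_i))² = 0.444;  ∂f/∂d_i = (d_o/(d_o+d_i))² = 0.111
δf = √((∂f/∂d_o · δd_o)² + (∂f/∂d_i · δd_i)²) = √(1.24 + 0.190) = 1.20 cm
f = 25.62 cm, so δf/f = 1.20/25.62 = 0.0467.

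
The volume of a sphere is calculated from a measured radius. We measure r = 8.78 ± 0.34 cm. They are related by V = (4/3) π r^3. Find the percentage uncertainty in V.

11.6%

V ∝ r^3, so δV/V = |3| · δr/r = 3 × 0.0387 = 0.116.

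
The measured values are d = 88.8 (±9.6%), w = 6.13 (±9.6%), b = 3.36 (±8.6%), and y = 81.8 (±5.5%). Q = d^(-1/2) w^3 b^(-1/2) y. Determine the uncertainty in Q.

327

Each factor contributes (exponent × relative error)² to (δQ/Q)²:
  (−½·δd/d)² = (-0.5×0.0960)² = 0.00230;  (3·δw/w)² = (3×0.0960)² = 0.0829;  (−½·δb/b)² = (-0.5×0.0860)² = 0.00185;  (1·δy/y)² = (1×0.0550)² = 0.00302
δQ/Q = √(0.0901) = 0.300
Q = 1090, so δQ = 0.300 × 1090 = 327.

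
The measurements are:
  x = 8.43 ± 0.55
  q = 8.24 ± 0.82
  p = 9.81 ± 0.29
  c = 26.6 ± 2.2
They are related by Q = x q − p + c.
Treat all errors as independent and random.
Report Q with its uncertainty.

86.3 ± 8.56

Let w = x·q = 69.5. δw/w = √((1·δx/x)² + (1·δq/q)²) = √(0.00426 + 0.00990) = 0.119, so δw = 8.27.
Q = w − p + c: δQ = √(δw² + δp² + δc²) = √(68.3 + 0.0841 + 4.84) = 8.56
Q = 86.3.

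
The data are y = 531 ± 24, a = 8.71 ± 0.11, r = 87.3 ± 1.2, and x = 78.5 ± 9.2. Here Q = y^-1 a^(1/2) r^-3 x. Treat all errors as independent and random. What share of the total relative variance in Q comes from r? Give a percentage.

(δQ/Q)² = (-1·δy/y)² + (½·δa/a)² + (-3·δr/r)² + (1·δx/x)²
  y term: (-1×0.0452)² = 0.00204
  a term: (0.5×0.0126)² = 3.99e-05
  r term: (-3×0.0137)² = 0.00170
  x term: (1×0.117)² = 0.0137
Total = 0.0175. Share from r = 0.00170/0.0175 = 0.0971.

9.71%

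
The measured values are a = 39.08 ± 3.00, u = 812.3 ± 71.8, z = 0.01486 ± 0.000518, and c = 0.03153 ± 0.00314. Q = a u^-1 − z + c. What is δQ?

0.00647

Let p = a·u^-1 = 0.04811. δp/p = √((1·δa/a)² + (-1·δu/u)²) = √(0.00589 + 0.00781) = 0.117, so δp = 0.00563.
Q = p − z + c: δQ = √(δp² + δz² + δc²) = √(3.17e-05 + 2.68e-07 + 9.86e-06) = 0.00647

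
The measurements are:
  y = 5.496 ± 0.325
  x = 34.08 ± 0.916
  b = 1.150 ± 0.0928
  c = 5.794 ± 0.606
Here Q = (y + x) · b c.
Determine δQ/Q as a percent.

Let u = y + x = 39.58. δu = √(δy² + δx²) = √(0.106 + 0.839) = 0.972, so δu/u = 0.0246.
Q is then a monomial in u, b, c:
δQ/Q = √((δu/u)² + (1·δb/b)² + (1·δc/c)²) = √(0.000603 + 0.00651 + 0.0109) = 0.134

13.4%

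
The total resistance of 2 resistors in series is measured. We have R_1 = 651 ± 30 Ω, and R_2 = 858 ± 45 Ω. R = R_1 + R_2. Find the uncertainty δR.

Each term contributes (cᵢ δxᵢ)² to (δR)²:
  (δR_1)² = 900;  (δR_2)² = 2020
δR = √(2920) = 54.1 Ω

54.1 Ω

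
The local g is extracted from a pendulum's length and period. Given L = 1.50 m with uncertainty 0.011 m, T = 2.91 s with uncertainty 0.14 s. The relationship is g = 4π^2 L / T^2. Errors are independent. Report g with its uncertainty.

6.99 ± 0.675 m/s^2

Since g is a product/quotient, work with relative uncertainties:
  (1·δL/L)² = (1×0.00733)² = 5.38e-05;  (-2·δT/T)² = (-2×0.0481)² = 0.00926
δg/g = √(0.00931) = 0.0965
g = 6.99 m/s^2, so δg = 0.0965 × 6.99 = 0.675 m/s^2.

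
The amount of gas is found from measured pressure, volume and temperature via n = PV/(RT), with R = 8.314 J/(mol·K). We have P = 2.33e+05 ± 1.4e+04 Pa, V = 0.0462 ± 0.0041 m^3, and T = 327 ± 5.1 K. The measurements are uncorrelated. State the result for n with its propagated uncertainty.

3.96 ± 0.429 mol

Relative error in a monomial: (δn/n)² = Σ (nᵢ · δxᵢ/xᵢ)².
  (1·δP/P)² = (1×0.0601)² = 0.00361;  (1·δV/V)² = (1×0.0887)² = 0.00788;  (-1·δT/T)² = (-1×0.0156)² = 0.000243
δn/n = √(0.0117) = 0.108
n = 3.96 mol, so δn = 0.108 × 3.96 = 0.429 mol.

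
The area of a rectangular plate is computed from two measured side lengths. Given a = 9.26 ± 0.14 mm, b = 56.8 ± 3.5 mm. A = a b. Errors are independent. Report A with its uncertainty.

Relative error in a monomial: (δA/A)² = Σ (nᵢ · δxᵢ/xᵢ)².
  (1·δa/a)² = (1×0.0151)² = 0.000229;  (1·δb/b)² = (1×0.0616)² = 0.00380
δA/A = √(0.00403) = 0.0634
A = 526 mm^2, so δA = 0.0634 × 526 = 33.4 mm^2.

526 ± 33.4 mm^2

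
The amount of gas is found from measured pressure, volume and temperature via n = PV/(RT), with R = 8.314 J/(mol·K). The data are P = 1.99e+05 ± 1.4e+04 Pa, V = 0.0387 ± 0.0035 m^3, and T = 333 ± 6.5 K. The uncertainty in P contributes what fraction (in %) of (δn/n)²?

36.6%

(δn/n)² = (1·δP/P)² + (1·δV/V)² + (-1·δT/T)²
  P term: (1×0.0704)² = 0.00495
  V term: (1×0.0904)² = 0.00818
  T term: (-1×0.0195)² = 0.000381
Total = 0.0135. Share from P = 0.00495/0.0135 = 0.366.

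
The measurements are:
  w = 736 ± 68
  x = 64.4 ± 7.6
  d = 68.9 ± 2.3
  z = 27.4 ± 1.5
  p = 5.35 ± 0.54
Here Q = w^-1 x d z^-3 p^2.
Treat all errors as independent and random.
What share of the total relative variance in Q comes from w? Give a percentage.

(δQ/Q)² = (-1·δw/w)² + (1·δx/x)² + (1·δd/d)² + (-3·δz/z)² + (2·δp/p)²
  w term: (-1×0.0924)² = 0.00854
  x term: (1×0.118)² = 0.0139
  d term: (1×0.0334)² = 0.00111
  z term: (-3×0.0547)² = 0.0270
  p term: (2×0.101)² = 0.0408
Total = 0.0913. Share from w = 0.00854/0.0913 = 0.0935.

9.35%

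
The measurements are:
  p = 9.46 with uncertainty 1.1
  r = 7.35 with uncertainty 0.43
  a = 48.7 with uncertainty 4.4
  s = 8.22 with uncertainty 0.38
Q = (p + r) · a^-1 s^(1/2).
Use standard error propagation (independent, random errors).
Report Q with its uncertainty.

Let u = p + r = 16.8. δu = √(δp² + δr²) = √(1.21 + 0.185) = 1.18, so δu/u = 0.0703.
Q is then a monomial in u, a, s:
δQ/Q = √((δu/u)² + (-1·δa/a)² + (½·δs/s)²) = √(0.00494 + 0.00816 + 0.000534) = 0.117
Q = 0.990, so δQ = 0.117 × 0.990 = 0.116.

0.990 ± 0.116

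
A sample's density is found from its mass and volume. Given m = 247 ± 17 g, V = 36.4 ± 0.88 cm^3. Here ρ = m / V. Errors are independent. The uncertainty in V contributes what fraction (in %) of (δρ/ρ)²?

(δρ/ρ)² = (1·δm/m)² + (-1·δV/V)²
  m term: (1×0.0688)² = 0.00474
  V term: (-1×0.0242)² = 0.000584
Total = 0.00532. Share from V = 0.000584/0.00532 = 0.110.

11.0%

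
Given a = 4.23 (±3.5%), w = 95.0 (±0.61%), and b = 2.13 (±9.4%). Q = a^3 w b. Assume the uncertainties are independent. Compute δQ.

2160

For a monomial Q ∝ a^3, w, b, fractional errors add in quadrature:
  (3·δa/a)² = (3×0.0350)² = 0.0110;  (1·δw/w)² = (1×0.00610)² = 3.72e-05;  (1·δb/b)² = (1×0.0940)² = 0.00884
δQ/Q = √(0.0199) = 0.141
Q = 15300, so δQ = 0.141 × 15300 = 2160.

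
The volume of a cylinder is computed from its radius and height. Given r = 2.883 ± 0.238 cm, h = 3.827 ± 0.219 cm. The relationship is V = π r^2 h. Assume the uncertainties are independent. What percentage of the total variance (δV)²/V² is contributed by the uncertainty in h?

10.7%

(δV/V)² = (2·δr/r)² + (1·δh/h)²
  r term: (2×0.0826)² = 0.0273
  h term: (1×0.0572)² = 0.00327
Total = 0.0305. Share from h = 0.00327/0.0305 = 0.107.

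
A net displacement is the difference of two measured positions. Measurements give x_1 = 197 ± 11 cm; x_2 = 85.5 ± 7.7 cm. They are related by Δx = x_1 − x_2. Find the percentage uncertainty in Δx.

12.0%

Δx is a linear combination, so absolute uncertainties add in quadrature:
  (δx_1)² = 121;  (δx_2)² = 59.3
δΔx = √(180) = 13.4 cm
Δx = 112 cm, so δΔx/Δx = 13.4/112 = 0.120.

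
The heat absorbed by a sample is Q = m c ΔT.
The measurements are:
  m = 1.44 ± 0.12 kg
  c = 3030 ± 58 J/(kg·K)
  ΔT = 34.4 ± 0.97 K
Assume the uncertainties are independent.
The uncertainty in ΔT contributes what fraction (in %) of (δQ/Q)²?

(δQ/Q)² = (1·δm/m)² + (1·δc/c)² + (1·δΔT/ΔT)²
  m term: (1×0.0833)² = 0.00694
  c term: (1×0.0191)² = 0.000366
  ΔT term: (1×0.0282)² = 0.000795
Total = 0.00811. Share from ΔT = 0.000795/0.00811 = 0.0981.

9.81%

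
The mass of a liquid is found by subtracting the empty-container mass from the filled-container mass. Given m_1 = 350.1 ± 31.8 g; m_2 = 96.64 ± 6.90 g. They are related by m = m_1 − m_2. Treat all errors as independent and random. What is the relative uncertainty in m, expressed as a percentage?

12.8%

m is a linear combination, so absolute uncertainties add in quadrature:
  (δm_1)² = 1010;  (δm_2)² = 47.6
δm = √(1060) = 32.5 g
m = 253.5 g, so δm/m = 32.5/253.5 = 0.128.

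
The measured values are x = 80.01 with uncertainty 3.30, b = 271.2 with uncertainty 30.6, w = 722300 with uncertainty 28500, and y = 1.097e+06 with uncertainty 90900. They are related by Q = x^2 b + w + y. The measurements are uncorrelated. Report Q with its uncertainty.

(3.555 ± 0.261) × 10^6

Let p = x^2·b = 1.736e+06. δp/p = √((2·δx/x)² + (1·δb/b)²) = √(0.00680 + 0.0127) = 0.140, so δp = 2.43e+05.
Q = p + w + y: δQ = √(δp² + δw² + δy²) = √(5.89e+10 + 8.12e+08 + 8.26e+09) = 2.61e+05
Q = 3.555e+06.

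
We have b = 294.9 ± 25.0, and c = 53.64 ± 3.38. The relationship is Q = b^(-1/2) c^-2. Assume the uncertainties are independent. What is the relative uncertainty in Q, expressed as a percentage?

Each factor contributes (exponent × relative error)² to (δQ/Q)²:
  (−½·δb/b)² = (-0.5×0.0848)² = 0.00180;  (-2·δc/c)² = (-2×0.0630)² = 0.0159
δQ/Q = √(0.0177) = 0.133

13.3%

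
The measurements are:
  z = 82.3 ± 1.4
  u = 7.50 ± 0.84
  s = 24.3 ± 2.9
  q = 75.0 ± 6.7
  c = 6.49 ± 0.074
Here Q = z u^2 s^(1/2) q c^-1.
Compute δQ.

65700

For a monomial Q ∝ z, u^2, s^(1/2), q, c^-1, fractional errors add in quadrature:
  (1·δz/z)² = (1×0.0170)² = 0.000289;  (2·δu/u)² = (2×0.112)² = 0.0502;  (½·δs/s)² = (0.5×0.119)² = 0.00356;  (1·δq/q)² = (1×0.0893)² = 0.00798;  (-1·δc/c)² = (-1×0.0114)² = 0.000130
δQ/Q = √(0.0621) = 0.249
Q = 2.64e+05, so δQ = 0.249 × 2.64e+05 = 65700.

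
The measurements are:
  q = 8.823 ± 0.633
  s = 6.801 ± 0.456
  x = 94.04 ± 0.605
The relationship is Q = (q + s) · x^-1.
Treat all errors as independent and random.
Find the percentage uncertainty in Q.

Let u = q + s = 15.62. δu = √(δq² + δs²) = √(0.401 + 0.208) = 0.780, so δu/u = 0.0499.
Q is then a monomial in u, x:
δQ/Q = √((δu/u)² + (-1·δx/x)²) = √(0.00249 + 4.14e-05) = 0.0503

5.03%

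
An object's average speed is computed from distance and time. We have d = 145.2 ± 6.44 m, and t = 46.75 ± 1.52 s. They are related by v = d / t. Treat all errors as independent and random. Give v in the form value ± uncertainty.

3.106 ± 0.171 m/s

For a monomial v ∝ d, t^-1, fractional errors add in quadrature:
  (1·δd/d)² = (1×0.0444)² = 0.00197;  (-1·δt/t)² = (-1×0.0325)² = 0.00106
δv/v = √(0.00302) = 0.0550
v = 3.106 m/s, so δv = 0.0550 × 3.106 = 0.171 m/s.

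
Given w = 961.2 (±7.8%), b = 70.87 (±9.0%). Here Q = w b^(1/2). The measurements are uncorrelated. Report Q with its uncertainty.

Q is a product of powers, so relative uncertainties combine in quadrature:
  (1·δw/w)² = (1×0.0780)² = 0.00608;  (½·δb/b)² = (0.5×0.0900)² = 0.00202
δQ/Q = √(0.00811) = 0.0900
Q = 8092, so δQ = 0.0900 × 8092 = 729.

8092 ± 729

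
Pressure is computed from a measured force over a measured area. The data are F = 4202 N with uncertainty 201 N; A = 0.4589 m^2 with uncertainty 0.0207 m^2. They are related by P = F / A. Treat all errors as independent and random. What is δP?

602 Pa

Relative error in a monomial: (δP/P)² = Σ (nᵢ · δxᵢ/xᵢ)².
  (1·δF/F)² = (1×0.0478)² = 0.00229;  (-1·δA/A)² = (-1×0.0451)² = 0.00203
δP/P = √(0.00432) = 0.0657
P = 9157 Pa, so δP = 0.0657 × 9157 = 602 Pa.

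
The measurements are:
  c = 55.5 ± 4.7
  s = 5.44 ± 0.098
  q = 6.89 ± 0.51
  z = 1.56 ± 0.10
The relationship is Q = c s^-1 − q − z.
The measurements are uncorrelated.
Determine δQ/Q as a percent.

Let p = c·s^-1 = 10.2. δp/p = √((1·δc/c)² + (-1·δs/s)²) = √(0.00717 + 0.000325) = 0.0866, so δp = 0.883.
Q = p − q − z: δQ = √(δp² + δq² + δz²) = √(0.780 + 0.260 + 0.0100) = 1.02
Q = 1.75, so δQ/Q = 1.02/1.75 = 0.585.

58.5%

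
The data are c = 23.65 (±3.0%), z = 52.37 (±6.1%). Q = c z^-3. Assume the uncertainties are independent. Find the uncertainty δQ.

3.05e-05

Since Q is a product/quotient, work with relative uncertainties:
  (1·δc/c)² = (1×0.0300)² = 0.000900;  (-3·δz/z)² = (-3×0.0610)² = 0.0335
δQ/Q = √(0.0344) = 0.185
Q = 0.0001647, so δQ = 0.185 × 0.0001647 = 3.05e-05.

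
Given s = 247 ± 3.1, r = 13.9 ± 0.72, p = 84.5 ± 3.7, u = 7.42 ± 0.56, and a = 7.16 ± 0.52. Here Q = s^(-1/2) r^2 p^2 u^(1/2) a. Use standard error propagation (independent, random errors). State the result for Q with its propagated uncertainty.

(1.71 ± 0.271) × 10^6

Q is a product of powers, so relative uncertainties combine in quadrature:
  (−½·δs/s)² = (-0.5×0.0126)² = 3.94e-05;  (2·δr/r)² = (2×0.0518)² = 0.0107;  (2·δp/p)² = (2×0.0438)² = 0.00767;  (½·δu/u)² = (0.5×0.0755)² = 0.00142;  (1·δa/a)² = (1×0.0726)² = 0.00527
δQ/Q = √(0.0251) = 0.159
Q = 1.71e+06, so δQ = 0.159 × 1.71e+06 = 2.71e+05.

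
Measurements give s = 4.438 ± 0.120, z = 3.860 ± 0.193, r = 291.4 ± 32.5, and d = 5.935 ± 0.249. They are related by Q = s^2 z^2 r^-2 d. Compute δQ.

0.00521

For a monomial Q ∝ s^2, z^2, r^-2, d, fractional errors add in quadrature:
  (2·δs/s)² = (2×0.0270)² = 0.00292;  (2·δz/z)² = (2×0.0500)² = 0.0100;  (-2·δr/r)² = (-2×0.112)² = 0.0498;  (1·δd/d)² = (1×0.0420)² = 0.00176
δQ/Q = √(0.0644) = 0.254
Q = 0.02051, so δQ = 0.254 × 0.02051 = 0.00521.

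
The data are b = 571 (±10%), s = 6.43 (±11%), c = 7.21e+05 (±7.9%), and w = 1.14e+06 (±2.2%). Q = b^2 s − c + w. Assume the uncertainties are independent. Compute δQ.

Let p = b^2·s = 2.1e+06. δp/p = √((2·δb/b)² + (1·δs/s)²) = √(0.0400 + 0.0121) = 0.228, so δp = 4.79e+05.
Q = p − c + w: δQ = √(δp² + δc² + δw²) = √(2.29e+11 + 3.24e+09 + 6.29e+08) = 4.83e+05

4.83e+05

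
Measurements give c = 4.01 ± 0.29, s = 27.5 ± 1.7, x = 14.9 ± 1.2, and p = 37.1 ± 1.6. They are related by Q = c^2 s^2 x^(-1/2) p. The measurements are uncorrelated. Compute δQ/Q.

Since Q is a product/quotient, work with relative uncertainties:
  (2·δc/c)² = (2×0.0723)² = 0.0209;  (2·δs/s)² = (2×0.0618)² = 0.0153;  (−½·δx/x)² = (-0.5×0.0805)² = 0.00162;  (1·δp/p)² = (1×0.0431)² = 0.00186
δQ/Q = √(0.0397) = 0.199

0.199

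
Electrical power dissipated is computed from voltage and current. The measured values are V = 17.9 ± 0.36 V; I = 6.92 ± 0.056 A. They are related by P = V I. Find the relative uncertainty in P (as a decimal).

P is a product of powers, so relative uncertainties combine in quadrature:
  (1·δV/V)² = (1×0.0201)² = 0.000404;  (1·δI/I)² = (1×0.00809)² = 6.55e-05
δP/P = √(0.000470) = 0.0217

0.0217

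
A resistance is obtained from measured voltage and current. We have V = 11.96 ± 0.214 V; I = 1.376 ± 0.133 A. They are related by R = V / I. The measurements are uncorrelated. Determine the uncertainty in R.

0.854 Ω

Each factor contributes (exponent × relative error)² to (δR/R)²:
  (1·δV/V)² = (1×0.0179)² = 0.000320;  (-1·δI/I)² = (-1×0.0967)² = 0.00934
δR/R = √(0.00966) = 0.0983
R = 8.692 Ω, so δR = 0.0983 × 8.692 = 0.854 Ω.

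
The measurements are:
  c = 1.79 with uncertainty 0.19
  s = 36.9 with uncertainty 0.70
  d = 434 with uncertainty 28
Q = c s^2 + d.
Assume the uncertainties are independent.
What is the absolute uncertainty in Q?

Let p = c·s^2 = 2440. δp/p = √((1·δc/c)² + (2·δs/s)²) = √(0.0113 + 0.00144) = 0.113, so δp = 275.
Q = p + d: δQ = √(δp² + δd²) = √(75500 + 784) = 276

276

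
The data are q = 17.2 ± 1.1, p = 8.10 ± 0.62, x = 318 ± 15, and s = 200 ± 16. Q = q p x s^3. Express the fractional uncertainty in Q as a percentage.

Products/powers → add relative errors in quadrature, weighted by exponent:
  (1·δq/q)² = (1×0.0640)² = 0.00409;  (1·δp/p)² = (1×0.0765)² = 0.00586;  (1·δx/x)² = (1×0.0472)² = 0.00222;  (3·δs/s)² = (3×0.0800)² = 0.0576
δQ/Q = √(0.0698) = 0.264

26.4%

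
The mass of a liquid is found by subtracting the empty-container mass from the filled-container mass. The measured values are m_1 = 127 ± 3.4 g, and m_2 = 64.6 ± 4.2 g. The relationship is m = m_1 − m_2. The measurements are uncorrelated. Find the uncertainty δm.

For a sum/difference, combine absolute errors in quadrature:
  (δm_1)² = 11.6;  (δm_2)² = 17.6
δm = √(29.2) = 5.40 g

5.40 g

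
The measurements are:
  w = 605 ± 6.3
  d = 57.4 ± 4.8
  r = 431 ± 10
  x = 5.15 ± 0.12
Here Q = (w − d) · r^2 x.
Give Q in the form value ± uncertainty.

Let u = w − d = 548. δu = √(δw² + δd²) = √(39.7 + 23.0) = 7.92, so δu/u = 0.0145.
Q is then a monomial in u, r, x:
δQ/Q = √((δu/u)² + (2·δr/r)² + (1·δx/x)²) = √(0.000209 + 0.00215 + 0.000543) = 0.0539
Q = 5.24e+08, so δQ = 0.0539 × 5.24e+08 = 2.82e+07.

(5.24 ± 0.282) × 10^8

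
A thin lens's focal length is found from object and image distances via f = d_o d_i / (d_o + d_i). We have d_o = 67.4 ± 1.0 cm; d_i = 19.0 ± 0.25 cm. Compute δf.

0.160 cm

∂f/∂d_o = (d_i/(d_o+d_i))² = 0.0484;  ∂f/∂d_i = (d_o/(d_o+d_i))² = 0.609
δf = √((∂f/∂d_o · δd_o)² + (∂f/∂d_i · δd_i)²) = √(0.00234 + 0.0231) = 0.160 cm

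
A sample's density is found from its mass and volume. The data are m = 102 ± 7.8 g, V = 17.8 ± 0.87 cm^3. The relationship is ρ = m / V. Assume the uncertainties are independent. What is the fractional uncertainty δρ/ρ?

0.0908

For a monomial ρ ∝ m, V^-1, fractional errors add in quadrature:
  (1·δm/m)² = (1×0.0765)² = 0.00585;  (-1·δV/V)² = (-1×0.0489)² = 0.00239
δρ/ρ = √(0.00824) = 0.0908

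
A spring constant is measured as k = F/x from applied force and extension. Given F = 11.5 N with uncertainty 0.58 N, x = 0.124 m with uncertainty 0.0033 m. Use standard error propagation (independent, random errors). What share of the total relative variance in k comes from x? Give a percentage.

21.8%

(δk/k)² = (1·δF/F)² + (-1·δx/x)²
  F term: (1×0.0504)² = 0.00254
  x term: (-1×0.0266)² = 0.000708
Total = 0.00325. Share from x = 0.000708/0.00325 = 0.218.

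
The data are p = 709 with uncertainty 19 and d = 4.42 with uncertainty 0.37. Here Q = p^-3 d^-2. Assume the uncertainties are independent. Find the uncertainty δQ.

Relative error in a monomial: (δQ/Q)² = Σ (nᵢ · δxᵢ/xᵢ)².
  (-3·δp/p)² = (-3×0.0268)² = 0.00646;  (-2·δd/d)² = (-2×0.0837)² = 0.0280
δQ/Q = √(0.0345) = 0.186
Q = 1.44e-10, so δQ = 0.186 × 1.44e-10 = 2.67e-11.

2.67e-11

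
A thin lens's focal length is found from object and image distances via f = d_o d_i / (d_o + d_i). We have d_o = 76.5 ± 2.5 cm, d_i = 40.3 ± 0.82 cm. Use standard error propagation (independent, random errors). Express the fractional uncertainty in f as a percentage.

∂f/∂d_o = (d_i/(d_o+d_i))² = 0.119;  ∂f/∂d_i = (d_o/(d_o+d_i))² = 0.429
δf = √((∂f/∂d_o · δd_o)² + (∂f/∂d_i · δd_i)²) = √(0.0886 + 0.124) = 0.461 cm
f = 26.4 cm, so δf/f = 0.461/26.4 = 0.0175.

1.75%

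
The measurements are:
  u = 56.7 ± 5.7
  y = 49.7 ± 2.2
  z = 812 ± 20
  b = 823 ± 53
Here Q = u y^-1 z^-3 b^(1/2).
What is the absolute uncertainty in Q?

Since Q is a product/quotient, work with relative uncertainties:
  (1·δu/u)² = (1×0.101)² = 0.0101;  (-1·δy/y)² = (-1×0.0443)² = 0.00196;  (-3·δz/z)² = (-3×0.0246)² = 0.00546;  (½·δb/b)² = (0.5×0.0644)² = 0.00104
δQ/Q = √(0.0186) = 0.136
Q = 6.11e-08, so δQ = 0.136 × 6.11e-08 = 8.33e-09.

8.33e-09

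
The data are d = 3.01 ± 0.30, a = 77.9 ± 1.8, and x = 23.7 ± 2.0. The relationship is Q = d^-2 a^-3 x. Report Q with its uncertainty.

(5.53 ± 1.26) × 10^-6

Products/powers → add relative errors in quadrature, weighted by exponent:
  (-2·δd/d)² = (-2×0.0997)² = 0.0397;  (-3·δa/a)² = (-3×0.0231)² = 0.00481;  (1·δx/x)² = (1×0.0844)² = 0.00712
δQ/Q = √(0.0517) = 0.227
Q = 5.53e-06, so δQ = 0.227 × 5.53e-06 = 1.26e-06.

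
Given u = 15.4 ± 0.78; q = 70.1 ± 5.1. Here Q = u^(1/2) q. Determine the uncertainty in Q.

21.2

Since Q is a product/quotient, work with relative uncertainties:
  (½·δu/u)² = (0.5×0.0506)² = 0.000641;  (1·δq/q)² = (1×0.0728)² = 0.00529
δQ/Q = √(0.00593) = 0.0770
Q = 275, so δQ = 0.0770 × 275 = 21.2.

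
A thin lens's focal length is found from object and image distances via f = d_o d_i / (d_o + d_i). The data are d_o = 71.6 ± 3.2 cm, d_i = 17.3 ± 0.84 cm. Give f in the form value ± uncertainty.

13.9 ± 0.558 cm

∂f/∂d_o = (d_i/(d_o+d_i))² = 0.0379;  ∂f/∂d_i = (d_o/(d_o+d_i))² = 0.649
δf = √((∂f/∂d_o · δd_o)² + (∂f/∂d_i · δd_i)²) = √(0.0147 + 0.297) = 0.558 cm
f = 13.9 cm.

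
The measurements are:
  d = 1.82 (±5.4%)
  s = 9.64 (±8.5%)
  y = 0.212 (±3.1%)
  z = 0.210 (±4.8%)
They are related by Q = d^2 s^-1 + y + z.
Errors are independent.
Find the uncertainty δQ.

Let p = d^2·s^-1 = 0.344. δp/p = √((2·δd/d)² + (-1·δs/s)²) = √(0.0117 + 0.00723) = 0.137, so δp = 0.0472.
Q = p + y + z: δQ = √(δp² + δy² + δz²) = √(0.00223 + 4.32e-05 + 0.000102) = 0.0487

0.0487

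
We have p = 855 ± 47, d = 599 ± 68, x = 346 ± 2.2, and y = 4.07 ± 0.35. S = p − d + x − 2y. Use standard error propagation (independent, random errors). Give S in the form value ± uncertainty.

594 ± 82.7

Each term contributes (cᵢ δxᵢ)² to (δS)²:
  (δp)² = 2210;  (δd)² = 4620;  (δx)² = 4.84;  (2·δy)² = 0.490
δS = √(6840) = 82.7
S = 594.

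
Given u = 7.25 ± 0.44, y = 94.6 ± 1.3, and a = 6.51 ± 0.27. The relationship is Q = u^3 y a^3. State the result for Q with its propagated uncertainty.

Since Q is a product/quotient, work with relative uncertainties:
  (3·δu/u)² = (3×0.0607)² = 0.0331;  (1·δy/y)² = (1×0.0137)² = 0.000189;  (3·δa/a)² = (3×0.0415)² = 0.0155
δQ/Q = √(0.0488) = 0.221
Q = 9.95e+06, so δQ = 0.221 × 9.95e+06 = 2.2e+06.

(9.95 ± 2.20) × 10^6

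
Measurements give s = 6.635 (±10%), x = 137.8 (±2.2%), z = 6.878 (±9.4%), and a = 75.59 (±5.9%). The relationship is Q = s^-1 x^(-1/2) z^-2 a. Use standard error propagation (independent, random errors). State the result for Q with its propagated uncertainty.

Products/powers → add relative errors in quadrature, weighted by exponent:
  (-1·δs/s)² = (-1×0.100)² = 0.0100;  (−½·δx/x)² = (-0.5×0.0220)² = 0.000121;  (-2·δz/z)² = (-2×0.0940)² = 0.0353;  (1·δa/a)² = (1×0.0590)² = 0.00348
δQ/Q = √(0.0489) = 0.221
Q = 0.02052, so δQ = 0.221 × 0.02052 = 0.00454.

0.02052 ± 0.00454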